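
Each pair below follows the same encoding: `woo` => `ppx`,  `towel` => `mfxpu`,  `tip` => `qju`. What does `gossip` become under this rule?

qjttph

The output letters match the input read backwards, each shifted +1: woo reversed is oow. Two steps: reverse the string, then apply a Caesar shift of +1.
For gossip: reverse → pissog; then shift: p+1=q, i+1=j, s+1=t, s+1=t, o+1=p, g+1=h.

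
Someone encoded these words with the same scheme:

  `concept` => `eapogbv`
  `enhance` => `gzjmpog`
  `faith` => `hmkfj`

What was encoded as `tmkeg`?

raise

Shifts by position in concept: pos 0: c→e (+2), pos 1: o→a (+12), pos 2: n→p (+2), pos 3: c→o (+12) — repeating every 2. The shifts repeat in a cycle of length 2: positions 0,1,… shift by +2, +12, then the pattern repeats.
Decoding tmkeg: t−2=r, m−12=a, k−2=i, e−12=s, g−2=e.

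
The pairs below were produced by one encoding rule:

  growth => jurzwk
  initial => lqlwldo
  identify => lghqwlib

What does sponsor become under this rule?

vsrqvru

Compare letters: g→j is +3, r→u is +3, o→r is +3 — a constant shift. Each letter is shifted forward by 3 in the alphabet (a Caesar shift of +3).
On sponsor: s+3=v, p+3=s, o+3=r, n+3=q, s+3=v, o+3=r, r+3=u.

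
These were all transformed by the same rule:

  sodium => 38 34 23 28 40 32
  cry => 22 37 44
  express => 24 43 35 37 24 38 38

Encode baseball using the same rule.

21 20 38 24 21 20 31 31

s is letter #19 and maps to 38: an offset of 19. The number is (letter's place in the alphabet, a=1) + 19.
On baseball: b=2→21, a=1→20, s=19→38, e=5→24, b=2→21, a=1→20, l=12→31, l=12→31.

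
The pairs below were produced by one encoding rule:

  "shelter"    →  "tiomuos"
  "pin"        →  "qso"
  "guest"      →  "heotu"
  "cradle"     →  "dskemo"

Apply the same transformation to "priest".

qssotu

The shift depends on letter class: consonant s→t is +1, but vowel e→o is +10. Vowels shift forward by 10 and consonants shift forward by 1.
For priest: p(cons)+1=q, r(cons)+1=s, i(vowel)+10=s, e(vowel)+10=o, s(cons)+1=t, t(cons)+1=u.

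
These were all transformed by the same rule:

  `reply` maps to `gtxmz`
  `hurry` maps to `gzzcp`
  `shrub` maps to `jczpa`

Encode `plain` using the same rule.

vqitx

Two steps: reverse the string, then apply a Caesar shift of +8.
For plain: reverse → nialp; then shift: n+8=v, i+8=q, a+8=i, l+8=t, p+8=x.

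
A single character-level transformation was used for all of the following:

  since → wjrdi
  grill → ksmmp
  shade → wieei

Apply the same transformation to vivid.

zjzjh

Shifts by position in since: pos 0: s→w (+4), pos 1: i→j (+1), pos 2: n→r (+4), pos 3: c→d (+1) — repeating every 2. A repeating key of period 2 is used — shifts +4, +1 over and over.
On vivid: v+4=z, i+1=j, v+4=z, i+1=j, d+4=h.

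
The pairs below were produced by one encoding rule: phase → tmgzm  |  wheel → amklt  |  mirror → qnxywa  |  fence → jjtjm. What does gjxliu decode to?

cereal

Letter i (0-indexed) is shifted by i+4, so successive shifts are 4, 5, 6, ….
Reversing it on gjxliu: g−4=c, j−5=e, x−6=r, l−7=e, i−8=a, u−9=l.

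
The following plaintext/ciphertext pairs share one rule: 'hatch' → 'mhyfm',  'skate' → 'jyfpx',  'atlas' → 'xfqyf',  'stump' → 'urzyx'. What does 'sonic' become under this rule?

The output letters match the input read backwards, each shifted +5: hatch reversed is hctah. Two steps: reverse the string, then apply a Caesar shift of +5.
Applying it to sonic: reverse → cinos; then shift: c+5=h, i+5=n, n+5=s, o+5=t, s+5=x.

hnstx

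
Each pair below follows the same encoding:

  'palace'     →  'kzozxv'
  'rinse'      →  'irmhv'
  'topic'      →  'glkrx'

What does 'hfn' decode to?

Each letter is replaced by its mirror in the alphabet: a↔z, b↔y, c↔x, and so on (the Atbash cipher).
Decoding hfn: h↔s, f↔u, n↔m.

sum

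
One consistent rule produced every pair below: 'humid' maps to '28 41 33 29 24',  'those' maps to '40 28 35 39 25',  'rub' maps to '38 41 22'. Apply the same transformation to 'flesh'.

26 32 25 39 28

h is letter #8 and maps to 28: an offset of 20. The number is (letter's place in the alphabet, a=1) + 20.
On flesh: f=6→26, l=12→32, e=5→25, s=19→39, h=8→28.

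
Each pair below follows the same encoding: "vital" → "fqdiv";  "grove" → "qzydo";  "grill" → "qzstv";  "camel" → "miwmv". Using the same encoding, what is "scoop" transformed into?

Shifts by position in vital: pos 0: v→f (+10), pos 1: i→q (+8), pos 2: t→d (+10), pos 3: a→i (+8) — repeating every 2. The shifts repeat in a cycle of length 2: positions 0,1,… shift by +10, +8, then the pattern repeats.
Applying it to scoop: s+10=c, c+8=k, o+10=y, o+8=w, p+10=z.

ckywz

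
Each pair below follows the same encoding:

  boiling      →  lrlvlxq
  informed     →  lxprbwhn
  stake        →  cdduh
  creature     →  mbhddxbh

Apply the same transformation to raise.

bdlch

The shift depends on letter class: consonant b→l is +10, but vowel o→r is +3. The rule splits by letter class: vowels +3, consonants +10.
On raise: r(cons)+10=b, a(vowel)+3=d, i(vowel)+3=l, s(cons)+10=c, e(vowel)+3=h.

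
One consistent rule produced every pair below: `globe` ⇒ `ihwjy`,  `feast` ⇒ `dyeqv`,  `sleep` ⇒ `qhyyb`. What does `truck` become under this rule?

vlaoc

g(6)→i(8) and l(11)→h(7) fit y≡5x+4 (mod 26); the inverse of 5 mod 26 is 21. This is an affine cipher: with a=0,…,z=25, each position x becomes (5x+4) mod 26.
Applying it to truck: t(19)→5·19+4≡21=v; r(17)→5·17+4≡11=l; u(20)→5·20+4≡0=a; c(2)→5·2+4≡14=o; k(10)→5·10+4≡2=c (all mod 26).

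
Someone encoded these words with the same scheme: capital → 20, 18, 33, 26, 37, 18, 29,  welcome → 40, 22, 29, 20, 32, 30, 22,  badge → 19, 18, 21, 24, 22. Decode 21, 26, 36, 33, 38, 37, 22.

dispute

The number is (letter's place in the alphabet, a=1) + 17.
Reversing it on 21, 26, 36, 33, 38, 37, 22: 21→(21−17)÷1=4=d, 26→(26−17)÷1=9=i, 36→(36−17)÷1=19=s, 33→(33−17)÷1=16=p, 38→(38−17)÷1=21=u, 37→(37−17)÷1=20=t, 22→(22−17)÷1=5=e.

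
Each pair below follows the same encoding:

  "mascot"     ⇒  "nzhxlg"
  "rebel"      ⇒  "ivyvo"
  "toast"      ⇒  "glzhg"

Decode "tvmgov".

gentle

Each pair mirrors across the alphabet (m↔n, a↔z, s↔h): positions sum to 25. Each letter is replaced by its mirror in the alphabet: a↔z, b↔y, c↔x, and so on (the Atbash cipher).
Undoing it on tvmgov: t↔g, v↔e, m↔n, g↔t, o↔l, v↔e.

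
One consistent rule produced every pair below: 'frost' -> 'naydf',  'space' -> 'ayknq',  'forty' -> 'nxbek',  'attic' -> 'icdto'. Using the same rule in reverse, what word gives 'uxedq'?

mouse

In frost: f→n is +8, r→a is +9, o→y is +10, s→d is +11 — the shift increases by 1 each position. The shift increases by 1 at each position, starting from +8: 8, 9, 10, ….
Decoding uxedq: u−8=m, x−9=o, e−10=u, d−11=s, q−12=e.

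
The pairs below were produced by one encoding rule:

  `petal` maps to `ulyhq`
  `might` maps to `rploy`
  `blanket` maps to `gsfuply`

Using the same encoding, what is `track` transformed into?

yyfjp

It's a Vigenère-style cipher with numeric key [5,7]: position i shifts by key[i mod 2].
On track: t+5=y, r+7=y, a+5=f, c+7=j, k+5=p.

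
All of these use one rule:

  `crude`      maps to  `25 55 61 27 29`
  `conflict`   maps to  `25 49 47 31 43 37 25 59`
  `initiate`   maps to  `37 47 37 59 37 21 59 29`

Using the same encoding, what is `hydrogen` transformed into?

35 69 27 55 49 33 29 47

c(#3)→25 and r(#18)→55: differences scale by 2, so n = 2·pos + 19. With a=1..z=26, the number is 2·pos + 19.
On hydrogen: h=8→35, y=25→69, d=4→27, r=18→55, o=15→49, g=7→33, e=5→29, n=14→47.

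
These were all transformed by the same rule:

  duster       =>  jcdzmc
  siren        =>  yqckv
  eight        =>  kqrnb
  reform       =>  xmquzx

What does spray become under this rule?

yxcgg

Shifts by position in duster: pos 0: d→j (+6), pos 1: u→c (+8), pos 2: s→d (+11), pos 3: t→z (+6), pos 4: e→m (+8), pos 5: r→c (+11) — repeating every 3. The shifts repeat in a cycle of length 3: positions 0,1,… shift by +6, +8, +11, then the pattern repeats.
For spray: s+6=y, p+8=x, r+11=c, a+6=g, y+8=g.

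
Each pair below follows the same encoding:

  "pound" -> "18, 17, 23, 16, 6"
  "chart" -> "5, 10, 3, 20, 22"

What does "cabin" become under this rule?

5, 3, 4, 11, 16

p is letter #16 and maps to 18: an offset of 2. Each letter is replaced by its alphabet position (a=1..z=26) + 2.
For cabin: c=3→5, a=1→3, b=2→4, i=9→11, n=14→16.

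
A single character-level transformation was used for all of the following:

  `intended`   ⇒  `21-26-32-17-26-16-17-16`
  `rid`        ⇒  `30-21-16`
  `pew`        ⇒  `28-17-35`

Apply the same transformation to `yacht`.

37-13-15-20-32

The number is (letter's place in the alphabet, a=1) + 12.
Applying it to yacht: y=25→37, a=1→13, c=3→15, h=8→20, t=20→32.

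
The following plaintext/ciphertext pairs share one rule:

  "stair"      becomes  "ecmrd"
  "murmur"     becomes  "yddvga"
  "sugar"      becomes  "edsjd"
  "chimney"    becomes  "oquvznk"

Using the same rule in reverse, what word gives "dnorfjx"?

recital

Shifts by position in stair: pos 0: s→e (+12), pos 1: t→c (+9), pos 2: a→m (+12), pos 3: i→r (+9) — repeating every 2. It's a Vigenère-style cipher with numeric key [12,9]: position i shifts by key[i mod 2].
Reversing it on dnorfjx: d−12=r, n−9=e, o−12=c, r−9=i, f−12=t, j−9=a, x−12=l.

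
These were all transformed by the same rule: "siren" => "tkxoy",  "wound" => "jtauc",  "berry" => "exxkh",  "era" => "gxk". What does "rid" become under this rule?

The output letters match the input read backwards, each shifted +6: siren reversed is neris. The word is reversed, then every letter is shifted forward by 6.
Applying it to rid: reverse → dir; then shift: d+6=j, i+6=o, r+6=x.

jox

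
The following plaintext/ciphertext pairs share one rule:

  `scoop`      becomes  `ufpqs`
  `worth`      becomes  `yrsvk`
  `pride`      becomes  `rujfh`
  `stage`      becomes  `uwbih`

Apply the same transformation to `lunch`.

Shifts by position in scoop: pos 0: s→u (+2), pos 1: c→f (+3), pos 2: o→p (+1), pos 3: o→q (+2), pos 4: p→s (+3) — repeating every 3. A repeating key of period 3 is used — shifts +2, +3, +1 over and over.
For lunch: l+2=n, u+3=x, n+1=o, c+2=e, h+3=k.

nxoek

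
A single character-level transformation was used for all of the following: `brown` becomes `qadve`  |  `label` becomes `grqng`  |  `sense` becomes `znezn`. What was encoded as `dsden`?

ozone

b(1)→q(16) and r(17)→a(0) fit y≡25x+17 (mod 26); the inverse of 25 mod 26 is 25. Each letter's alphabet position (a=0..z=25) is mapped through 25·x+17 mod 26 — an affine cipher.
Reversing it on dsden: d(3)→25·(3−17)≡14=o; s(18)→25·(18−17)≡25=z; d(3)→25·(3−17)≡14=o; e(4)→25·(4−17)≡13=n; n(13)→25·(13−17)≡4=e (all mod 26).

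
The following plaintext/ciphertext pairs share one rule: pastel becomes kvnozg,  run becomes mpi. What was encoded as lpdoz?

quite

Every letter moves 21 places later in the alphabet, wrapping around z→a.
Undoing it on lpdoz: l−21=q, p−21=u, d−21=i, o−21=t, z−21=e.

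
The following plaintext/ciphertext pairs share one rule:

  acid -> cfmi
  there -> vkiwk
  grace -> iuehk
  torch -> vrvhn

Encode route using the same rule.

In acid: a→c is +2, c→f is +3, i→m is +4, d→i is +5 — the shift increases by 1 each position. Letter i (0-indexed) is shifted by i+2, so successive shifts are 2, 3, 4, ….
For route: r+2=t, o+3=r, u+4=y, t+5=y, e+6=k.

tryyk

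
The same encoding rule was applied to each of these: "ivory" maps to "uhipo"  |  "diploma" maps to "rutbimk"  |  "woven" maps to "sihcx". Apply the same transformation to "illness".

This is an affine cipher: with a=0,…,z=25, each position x becomes (11x+10) mod 26.
Applying it to illness: i(8)→11·8+10≡20=u; l(11)→11·11+10≡1=b; l(11)→11·11+10≡1=b; n(13)→11·13+10≡23=x; e(4)→11·4+10≡2=c; s(18)→11·18+10≡0=a; s(18)→11·18+10≡0=a (all mod 26).

ubbxcaa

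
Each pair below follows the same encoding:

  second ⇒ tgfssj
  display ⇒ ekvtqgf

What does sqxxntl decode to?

routine

In second: s→t is +1, e→g is +2, c→f is +3, o→s is +4 — the shift increases by 1 each position. Each letter shifts forward by (position + 1), i.e. 1, 2, 3, … — the shift grows by one for each successive letter.
Undoing it on sqxxntl: s−1=r, q−2=o, x−3=u, x−4=t, n−5=i, t−6=n, l−7=e.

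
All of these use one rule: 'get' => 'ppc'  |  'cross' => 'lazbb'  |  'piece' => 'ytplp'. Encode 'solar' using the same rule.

bzula

The shift depends on letter class: consonant g→p is +9, but vowel e→p is +11. Two shifts are in play — +11 for a/e/i/o/u, +9 for every other letter.
Applying it to solar: s(cons)+9=b, o(vowel)+11=z, l(cons)+9=u, a(vowel)+11=l, r(cons)+9=a.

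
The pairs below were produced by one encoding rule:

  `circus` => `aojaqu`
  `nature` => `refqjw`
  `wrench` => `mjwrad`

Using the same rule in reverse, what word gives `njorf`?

print

Each letter's alphabet position (a=0..z=25) is mapped through 11·x+4 mod 26 — an affine cipher.
Reversing it on njorf: n(13)→19·(13−4)≡15=p; j(9)→19·(9−4)≡17=r; o(14)→19·(14−4)≡8=i; r(17)→19·(17−4)≡13=n; f(5)→19·(5−4)≡19=t (all mod 26).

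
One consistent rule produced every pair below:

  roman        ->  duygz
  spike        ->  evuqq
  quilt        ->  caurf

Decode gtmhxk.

Shifts by position in roman: pos 0: r→d (+12), pos 1: o→u (+6), pos 2: m→y (+12), pos 3: a→g (+6) — repeating every 2. The shifts repeat in a cycle of length 2: positions 0,1,… shift by +12, +6, then the pattern repeats.
Undoing it on gtmhxk: g−12=u, t−6=n, m−12=a, h−6=b, x−12=l, k−6=e.

unable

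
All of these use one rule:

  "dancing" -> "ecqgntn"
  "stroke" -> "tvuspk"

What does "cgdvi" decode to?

beard

In dancing: d→e is +1, a→c is +2, n→q is +3, c→g is +4 — the shift increases by 1 each position. Each letter shifts forward by (position + 1), i.e. 1, 2, 3, … — the shift grows by one for each successive letter.
Reversing it on cgdvi: c−1=b, g−2=e, d−3=a, v−4=r, i−5=d.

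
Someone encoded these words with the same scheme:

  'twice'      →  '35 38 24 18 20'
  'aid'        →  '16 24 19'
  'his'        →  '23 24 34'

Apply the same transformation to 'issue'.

t is letter #20 and maps to 35: an offset of 15. The number is (letter's place in the alphabet, a=1) + 15.
Applying it to issue: i=9→24, s=19→34, s=19→34, u=21→36, e=5→20.

24 34 34 36 20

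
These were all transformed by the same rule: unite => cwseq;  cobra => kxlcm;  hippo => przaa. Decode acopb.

Letter i (0-indexed) is shifted by i+8, so successive shifts are 8, 9, 10, ….
Reversing it on acopb: a−8=s, c−9=t, o−10=e, p−11=e, b−12=p.

steep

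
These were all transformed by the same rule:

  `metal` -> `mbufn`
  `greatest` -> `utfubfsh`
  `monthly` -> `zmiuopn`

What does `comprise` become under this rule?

The output letters match the input read backwards, each shifted +1: metal reversed is latem. Read the word backwards and shift each letter +1.
Applying it to comprise: reverse → esirpmoc; then shift: e+1=f, s+1=t, i+1=j, r+1=s, p+1=q, m+1=n, o+1=p, c+1=d.

ftjsqnpd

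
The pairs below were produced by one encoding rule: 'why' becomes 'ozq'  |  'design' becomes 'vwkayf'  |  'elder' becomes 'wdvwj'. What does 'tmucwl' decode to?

Compare letters: w→o is +18, h→z is +18, y→q is +18 — a constant shift. This is a Caesar cipher with shift 18.
Reversing it on tmucwl: t−18=b, m−18=u, u−18=c, c−18=k, w−18=e, l−18=t.

bucket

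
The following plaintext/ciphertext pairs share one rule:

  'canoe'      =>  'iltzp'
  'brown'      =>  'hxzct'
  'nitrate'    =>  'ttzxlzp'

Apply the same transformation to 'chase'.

inlyp

The shift depends on letter class: consonant c→i is +6, but vowel a→l is +11. The rule splits by letter class: vowels +11, consonants +6.
On chase: c(cons)+6=i, h(cons)+6=n, a(vowel)+11=l, s(cons)+6=y, e(vowel)+11=p.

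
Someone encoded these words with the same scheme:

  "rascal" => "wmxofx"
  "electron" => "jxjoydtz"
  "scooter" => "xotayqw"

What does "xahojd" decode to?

soccer

Shifts by position in rascal: pos 0: r→w (+5), pos 1: a→m (+12), pos 2: s→x (+5), pos 3: c→o (+12) — repeating every 2. A repeating key of period 2 is used — shifts +5, +12 over and over.
Reversing it on xahojd: x−5=s, a−12=o, h−5=c, o−12=c, j−5=e, d−12=r.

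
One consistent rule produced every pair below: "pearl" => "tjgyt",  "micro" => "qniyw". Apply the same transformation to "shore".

In pearl: p→t is +4, e→j is +5, a→g is +6, r→y is +7 — the shift increases by 1 each position. The shift increases by 1 at each position, starting from +4: 4, 5, 6, ….
On shore: s+4=w, h+5=m, o+6=u, r+7=y, e+8=m.

wmuym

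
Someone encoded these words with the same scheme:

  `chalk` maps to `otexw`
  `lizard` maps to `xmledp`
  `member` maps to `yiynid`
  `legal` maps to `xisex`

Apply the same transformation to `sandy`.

eezpk

The shift depends on letter class: consonant c→o is +12, but vowel a→e is +4. The rule splits by letter class: vowels +4, consonants +12.
On sandy: s(cons)+12=e, a(vowel)+4=e, n(cons)+12=z, d(cons)+12=p, y(cons)+12=k.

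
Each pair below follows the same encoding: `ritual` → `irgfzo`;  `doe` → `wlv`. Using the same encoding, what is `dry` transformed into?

This is the alphabet-reversal cipher (Atbash): a becomes z, b becomes y, etc.
Applying it to dry: d↔w, r↔i, y↔b.

wib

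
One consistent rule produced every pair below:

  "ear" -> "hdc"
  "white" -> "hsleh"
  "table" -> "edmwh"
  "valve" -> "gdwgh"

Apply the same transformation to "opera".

The shift depends on letter class: consonant r→c is +11, but vowel e→h is +3. Two shifts are in play — +3 for a/e/i/o/u, +11 for every other letter.
Applying it to opera: o(vowel)+3=r, p(cons)+11=a, e(vowel)+3=h, r(cons)+11=c, a(vowel)+3=d.

rahcd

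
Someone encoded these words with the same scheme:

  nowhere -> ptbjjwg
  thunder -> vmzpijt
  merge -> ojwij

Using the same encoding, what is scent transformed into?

uhjpy

The shifts repeat in a cycle of length 3: positions 0,1,… shift by +2, +5, +5, then the pattern repeats.
Applying it to scent: s+2=u, c+5=h, e+5=j, n+2=p, t+5=y.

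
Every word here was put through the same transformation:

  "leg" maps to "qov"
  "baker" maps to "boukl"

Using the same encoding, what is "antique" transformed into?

The output letters match the input read backwards, each shifted +10: leg reversed is gel. Two steps: reverse the string, then apply a Caesar shift of +10.
On antique: reverse → euqitna; then shift: e+10=o, u+10=e, q+10=a, i+10=s, t+10=d, n+10=x, a+10=k.

oeasdxk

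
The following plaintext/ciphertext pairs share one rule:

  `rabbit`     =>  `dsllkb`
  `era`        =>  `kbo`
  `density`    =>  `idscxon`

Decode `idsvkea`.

quality

Read the word backwards and shift each letter +10.
Undoing it on idsvkea: shift back: i−10=y, d−10=t, s−10=i, v−10=l, k−10=a, e−10=u, a−10=q → ytilauq; then reverse → quality.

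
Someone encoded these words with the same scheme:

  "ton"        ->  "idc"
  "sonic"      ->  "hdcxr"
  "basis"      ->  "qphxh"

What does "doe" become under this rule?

Compare letters: t→i is +15, o→d is +15, n→c is +15 — a constant shift. Every letter moves 15 places later in the alphabet, wrapping around z→a.
Applying it to doe: d+15=s, o+15=d, e+15=t.

sdt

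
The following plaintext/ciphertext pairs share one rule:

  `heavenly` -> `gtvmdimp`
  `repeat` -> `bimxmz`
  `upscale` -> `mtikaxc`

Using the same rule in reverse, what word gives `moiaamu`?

The output letters match the input read backwards, each shifted +8: heavenly reversed is ylnevaeh. The word is reversed, then every letter is shifted forward by 8.
Undoing it on moiaamu: shift back: m−8=e, o−8=g, i−8=a, a−8=s, a−8=s, m−8=e, u−8=m → egassem; then reverse → message.

message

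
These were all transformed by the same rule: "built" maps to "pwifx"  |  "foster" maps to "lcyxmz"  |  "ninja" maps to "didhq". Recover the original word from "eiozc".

b(1)→p(15) and u(20)→w(22) fit y≡25x+16 (mod 26); the inverse of 25 mod 26 is 25. Each letter's alphabet position (a=0..z=25) is mapped through 25·x+16 mod 26 — an affine cipher.
Decoding eiozc: e(4)→25·(4−16)≡12=m; i(8)→25·(8−16)≡8=i; o(14)→25·(14−16)≡2=c; z(25)→25·(25−16)≡17=r; c(2)→25·(2−16)≡14=o (all mod 26).

micro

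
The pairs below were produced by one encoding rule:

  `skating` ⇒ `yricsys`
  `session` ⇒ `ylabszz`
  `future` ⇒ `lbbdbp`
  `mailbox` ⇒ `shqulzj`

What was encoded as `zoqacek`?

In skating: s→y is +6, k→r is +7, a→i is +8, t→c is +9 — the shift increases by 1 each position. Letter i (0-indexed) is shifted by i+6, so successive shifts are 6, 7, 8, ….
Decoding zoqacek: z−6=t, o−7=h, q−8=i, a−9=r, c−10=s, e−11=t, k−12=y.

thirsty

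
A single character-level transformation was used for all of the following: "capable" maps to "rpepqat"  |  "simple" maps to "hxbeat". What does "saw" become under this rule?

Compare letters: c→r is +15, a→p is +15, p→e is +15 — a constant shift. Every letter moves 15 places later in the alphabet, wrapping around z→a.
On saw: s+15=h, a+15=p, w+15=l.

hpl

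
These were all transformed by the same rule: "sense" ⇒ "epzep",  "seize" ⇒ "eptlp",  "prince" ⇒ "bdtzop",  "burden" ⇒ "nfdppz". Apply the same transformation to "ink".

The shift depends on letter class: consonant s→e is +12, but vowel e→p is +11. The rule splits by letter class: vowels +11, consonants +12.
Applying it to ink: i(vowel)+11=t, n(cons)+12=z, k(cons)+12=w.

tzw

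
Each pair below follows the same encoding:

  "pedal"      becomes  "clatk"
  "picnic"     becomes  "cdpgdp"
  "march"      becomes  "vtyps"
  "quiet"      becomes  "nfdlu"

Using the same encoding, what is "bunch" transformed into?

Each letter's alphabet position (a=0..z=25) is mapped through 11·x+19 mod 26 — an affine cipher.
For bunch: b(1)→11·1+19≡4=e; u(20)→11·20+19≡5=f; n(13)→11·13+19≡6=g; c(2)→11·2+19≡15=p; h(7)→11·7+19≡18=s (all mod 26).

efgps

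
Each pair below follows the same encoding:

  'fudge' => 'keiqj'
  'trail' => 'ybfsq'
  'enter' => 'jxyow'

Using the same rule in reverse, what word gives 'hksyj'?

A repeating key of period 2 is used — shifts +5, +10 over and over.
Reversing it on hksyj: h−5=c, k−10=a, s−5=n, y−10=o, j−5=e.

canoe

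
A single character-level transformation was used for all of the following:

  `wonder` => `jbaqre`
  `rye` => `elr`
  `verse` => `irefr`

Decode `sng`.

fat

Compare letters: w→j is +13, o→b is +13, n→a is +13 — a constant shift. It's a constant shift of +13 (ROT13).
Decoding sng: s−13=f, n−13=a, g−13=t.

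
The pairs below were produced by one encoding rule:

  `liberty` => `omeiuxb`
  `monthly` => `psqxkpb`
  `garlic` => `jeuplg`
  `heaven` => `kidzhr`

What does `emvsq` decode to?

bison

It's a Vigenère-style cipher with numeric key [3,4]: position i shifts by key[i mod 2].
Decoding emvsq: e−3=b, m−4=i, v−3=s, s−4=o, q−3=n.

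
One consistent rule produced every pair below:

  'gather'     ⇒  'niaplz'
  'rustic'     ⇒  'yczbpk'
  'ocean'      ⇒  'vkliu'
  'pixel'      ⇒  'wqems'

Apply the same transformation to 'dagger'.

kinolz

Shifts by position in gather: pos 0: g→n (+7), pos 1: a→i (+8), pos 2: t→a (+7), pos 3: h→p (+8) — repeating every 2. The shifts repeat in a cycle of length 2: positions 0,1,… shift by +7, +8, then the pattern repeats.
For dagger: d+7=k, a+8=i, g+7=n, g+8=o, e+7=l, r+8=z.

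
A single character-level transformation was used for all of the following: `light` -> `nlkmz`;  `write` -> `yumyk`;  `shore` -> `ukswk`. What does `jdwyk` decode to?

Each letter shifts forward by (position + 2), i.e. 2, 3, 4, … — the shift grows by one for each successive letter.
Undoing it on jdwyk: j−2=h, d−3=a, w−4=s, y−5=t, k−6=e.

haste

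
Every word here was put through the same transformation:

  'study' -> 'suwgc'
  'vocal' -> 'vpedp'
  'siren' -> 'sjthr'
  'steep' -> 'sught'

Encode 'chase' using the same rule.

In study: s→s is +0, t→u is +1, u→w is +2, d→g is +3 — the shift increases by 1 each position. The shift increases by 1 at each position, starting from +0: 0, 1, 2, ….
For chase: c+0=c, h+1=i, a+2=c, s+3=v, e+4=i.

cicvi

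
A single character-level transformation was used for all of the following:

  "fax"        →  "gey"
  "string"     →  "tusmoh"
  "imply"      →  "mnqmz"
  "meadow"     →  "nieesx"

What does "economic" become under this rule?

The shift depends on letter class: consonant f→g is +1, but vowel a→e is +4. The rule splits by letter class: vowels +4, consonants +1.
On economic: e(vowel)+4=i, c(cons)+1=d, o(vowel)+4=s, n(cons)+1=o, o(vowel)+4=s, m(cons)+1=n, i(vowel)+4=m, c(cons)+1=d.

idsosnmd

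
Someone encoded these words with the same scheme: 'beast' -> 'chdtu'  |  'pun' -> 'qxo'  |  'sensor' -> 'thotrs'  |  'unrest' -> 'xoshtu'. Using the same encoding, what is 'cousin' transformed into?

Vowels shift forward by 3 and consonants shift forward by 1.
On cousin: c(cons)+1=d, o(vowel)+3=r, u(vowel)+3=x, s(cons)+1=t, i(vowel)+3=l, n(cons)+1=o.

drxtlo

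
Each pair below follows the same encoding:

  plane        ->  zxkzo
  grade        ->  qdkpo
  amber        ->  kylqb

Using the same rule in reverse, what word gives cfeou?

Shifts by position in plane: pos 0: p→z (+10), pos 1: l→x (+12), pos 2: a→k (+10), pos 3: n→z (+12) — repeating every 2. It's a Vigenère-style cipher with numeric key [10,12]: position i shifts by key[i mod 2].
Undoing it on cfeou: c−10=s, f−12=t, e−10=u, o−12=c, u−10=k.

stuck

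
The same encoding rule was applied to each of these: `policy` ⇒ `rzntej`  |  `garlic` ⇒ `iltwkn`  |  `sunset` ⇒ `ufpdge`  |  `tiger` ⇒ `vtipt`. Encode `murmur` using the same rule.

oftxwc

Shifts by position in policy: pos 0: p→r (+2), pos 1: o→z (+11), pos 2: l→n (+2), pos 3: i→t (+11) — repeating every 2. A repeating key of period 2 is used — shifts +2, +11 over and over.
Applying it to murmur: m+2=o, u+11=f, r+2=t, m+11=x, u+2=w, r+11=c.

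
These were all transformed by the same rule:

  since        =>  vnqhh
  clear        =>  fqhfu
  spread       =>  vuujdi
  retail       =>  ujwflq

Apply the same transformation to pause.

Shifts by position in since: pos 0: s→v (+3), pos 1: i→n (+5), pos 2: n→q (+3), pos 3: c→h (+5) — repeating every 2. It's a Vigenère-style cipher with numeric key [3,5]: position i shifts by key[i mod 2].
Applying it to pause: p+3=s, a+5=f, u+3=x, s+5=x, e+3=h.

sfxxh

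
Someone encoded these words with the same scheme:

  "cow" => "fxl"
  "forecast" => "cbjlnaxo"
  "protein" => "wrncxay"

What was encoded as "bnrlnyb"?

species

The output letters match the input read backwards, each shifted +9: cow reversed is woc. Two steps: reverse the string, then apply a Caesar shift of +9.
Reversing it on bnrlnyb: shift back: b−9=s, n−9=e, r−9=i, l−9=c, n−9=e, y−9=p, b−9=s → seiceps; then reverse → species.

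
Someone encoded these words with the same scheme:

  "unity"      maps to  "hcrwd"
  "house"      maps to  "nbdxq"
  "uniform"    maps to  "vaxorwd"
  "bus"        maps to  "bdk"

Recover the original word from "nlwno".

fence

The output letters match the input read backwards, each shifted +9: unity reversed is ytinu. Read the word backwards and shift each letter +9.
Reversing it on nlwno: shift back: n−9=e, l−9=c, w−9=n, n−9=e, o−9=f → ecnef; then reverse → fence.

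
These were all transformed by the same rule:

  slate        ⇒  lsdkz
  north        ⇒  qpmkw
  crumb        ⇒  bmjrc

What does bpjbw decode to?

couch

s(18)→l(11) and l(11)→s(18) fit y≡25x+3 (mod 26); the inverse of 25 mod 26 is 25. Each letter's alphabet position (a=0..z=25) is mapped through 25·x+3 mod 26 — an affine cipher.
Undoing it on bpjbw: b(1)→25·(1−3)≡2=c; p(15)→25·(15−3)≡14=o; j(9)→25·(9−3)≡20=u; b(1)→25·(1−3)≡2=c; w(22)→25·(22−3)≡7=h (all mod 26).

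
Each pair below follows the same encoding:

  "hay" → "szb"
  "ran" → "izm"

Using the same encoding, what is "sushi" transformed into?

Each pair mirrors across the alphabet (h↔s, a↔z, y↔b): positions sum to 25. Each letter is replaced by its mirror in the alphabet: a↔z, b↔y, c↔x, and so on (the Atbash cipher).
On sushi: s↔h, u↔f, s↔h, h↔s, i↔r.

hfhsr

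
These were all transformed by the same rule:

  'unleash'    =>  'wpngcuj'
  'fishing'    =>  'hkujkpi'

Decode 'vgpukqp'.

Compare letters: u→w is +2, n→p is +2, l→n is +2 — a constant shift. Every letter moves 2 places later in the alphabet, wrapping around z→a.
Undoing it on vgpukqp: v−2=t, g−2=e, p−2=n, u−2=s, k−2=i, q−2=o, p−2=n.

tension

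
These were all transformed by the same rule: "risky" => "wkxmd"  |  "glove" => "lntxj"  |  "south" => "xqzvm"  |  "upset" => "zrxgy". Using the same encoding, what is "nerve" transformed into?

sgwxj

A repeating key of period 2 is used — shifts +5, +2 over and over.
For nerve: n+5=s, e+2=g, r+5=w, v+2=x, e+5=j.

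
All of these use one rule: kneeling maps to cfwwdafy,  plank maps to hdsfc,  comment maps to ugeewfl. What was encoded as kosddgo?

Compare letters: k→c is +18, n→f is +18, e→w is +18 — a constant shift. Each letter is shifted forward by 18 in the alphabet (a Caesar shift of +18).
Undoing it on kosddgo: k−18=s, o−18=w, s−18=a, d−18=l, d−18=l, g−18=o, o−18=w.

swallow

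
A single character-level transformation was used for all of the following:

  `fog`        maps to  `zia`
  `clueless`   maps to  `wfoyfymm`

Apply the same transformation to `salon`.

Compare letters: f→z is +20, o→i is +20, g→a is +20 — a constant shift. Every letter moves 20 places later in the alphabet, wrapping around z→a.
For salon: s+20=m, a+20=u, l+20=f, o+20=i, n+20=h.

mufih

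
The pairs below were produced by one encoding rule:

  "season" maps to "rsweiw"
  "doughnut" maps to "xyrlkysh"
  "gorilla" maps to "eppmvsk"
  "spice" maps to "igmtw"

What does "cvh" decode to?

The output letters match the input read backwards, each shifted +4: season reversed is nosaes. The word is reversed, then every letter is shifted forward by 4.
Decoding cvh: shift back: c−4=y, v−4=r, h−4=d → yrd; then reverse → dry.

dry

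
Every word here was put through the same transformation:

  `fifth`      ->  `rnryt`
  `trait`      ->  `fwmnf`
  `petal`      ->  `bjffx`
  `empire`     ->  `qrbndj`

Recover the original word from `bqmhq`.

Shifts by position in fifth: pos 0: f→r (+12), pos 1: i→n (+5), pos 2: f→r (+12), pos 3: t→y (+5) — repeating every 2. It's a Vigenère-style cipher with numeric key [12,5]: position i shifts by key[i mod 2].
Decoding bqmhq: b−12=p, q−5=l, m−12=a, h−5=c, q−12=e.

place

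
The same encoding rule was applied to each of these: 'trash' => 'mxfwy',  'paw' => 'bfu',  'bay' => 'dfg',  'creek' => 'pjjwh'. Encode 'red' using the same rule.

ijw

The output letters match the input read backwards, each shifted +5: trash reversed is hsart. Read the word backwards and shift each letter +5.
For red: reverse → der; then shift: d+5=i, e+5=j, r+5=w.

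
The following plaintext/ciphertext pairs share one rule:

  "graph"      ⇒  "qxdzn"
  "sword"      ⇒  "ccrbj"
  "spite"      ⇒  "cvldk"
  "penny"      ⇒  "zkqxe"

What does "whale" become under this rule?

Shifts by position in graph: pos 0: g→q (+10), pos 1: r→x (+6), pos 2: a→d (+3), pos 3: p→z (+10), pos 4: h→n (+6) — repeating every 3. A repeating key of period 3 is used — shifts +10, +6, +3 over and over.
For whale: w+10=g, h+6=n, a+3=d, l+10=v, e+6=k.

gndvk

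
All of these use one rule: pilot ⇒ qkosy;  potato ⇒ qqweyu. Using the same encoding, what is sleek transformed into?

tnhip

In pilot: p→q is +1, i→k is +2, l→o is +3, o→s is +4 — the shift increases by 1 each position. Each letter shifts forward by (position + 1), i.e. 1, 2, 3, … — the shift grows by one for each successive letter.
Applying it to sleek: s+1=t, l+2=n, e+3=h, e+4=i, k+5=p.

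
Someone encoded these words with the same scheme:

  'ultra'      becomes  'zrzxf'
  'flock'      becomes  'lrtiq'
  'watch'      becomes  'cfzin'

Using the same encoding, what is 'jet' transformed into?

Vowels shift forward by 5 and consonants shift forward by 6.
For jet: j(cons)+6=p, e(vowel)+5=j, t(cons)+6=z.

pjz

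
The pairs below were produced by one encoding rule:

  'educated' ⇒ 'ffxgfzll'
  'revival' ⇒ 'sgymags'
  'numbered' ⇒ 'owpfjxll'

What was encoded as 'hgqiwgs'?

general

In educated: e→f is +1, d→f is +2, u→x is +3, c→g is +4 — the shift increases by 1 each position. Letter i (0-indexed) is shifted by i+1, so successive shifts are 1, 2, 3, ….
Decoding hgqiwgs: h−1=g, g−2=e, q−3=n, i−4=e, w−5=r, g−6=a, s−7=l.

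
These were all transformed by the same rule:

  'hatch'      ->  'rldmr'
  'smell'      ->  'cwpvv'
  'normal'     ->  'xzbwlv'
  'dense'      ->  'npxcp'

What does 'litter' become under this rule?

The rule splits by letter class: vowels +11, consonants +10.
Applying it to litter: l(cons)+10=v, i(vowel)+11=t, t(cons)+10=d, t(cons)+10=d, e(vowel)+11=p, r(cons)+10=b.

vtddpb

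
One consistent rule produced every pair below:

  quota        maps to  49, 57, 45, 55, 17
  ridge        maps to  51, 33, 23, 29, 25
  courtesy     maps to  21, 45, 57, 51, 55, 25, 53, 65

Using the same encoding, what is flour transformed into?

27, 39, 45, 57, 51

q(#17)→49 and u(#21)→57: differences scale by 2, so n = 2·pos + 15. With a=1..z=26, the number is 2·pos + 15.
Applying it to flour: f=6→27, l=12→39, o=15→45, u=21→57, r=18→51.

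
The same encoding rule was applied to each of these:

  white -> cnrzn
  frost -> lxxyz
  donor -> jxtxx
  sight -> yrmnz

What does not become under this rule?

txz

The shift depends on letter class: consonant w→c is +6, but vowel i→r is +9. The rule splits by letter class: vowels +9, consonants +6.
On not: n(cons)+6=t, o(vowel)+9=x, t(cons)+6=z.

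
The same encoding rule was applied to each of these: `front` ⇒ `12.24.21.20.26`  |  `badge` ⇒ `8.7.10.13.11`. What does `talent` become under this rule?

26.7.18.11.20.26

f is letter #6 and maps to 12: an offset of 6. The number is (letter's place in the alphabet, a=1) + 6.
Applying it to talent: t=20→26, a=1→7, l=12→18, e=5→11, n=14→20, t=20→26.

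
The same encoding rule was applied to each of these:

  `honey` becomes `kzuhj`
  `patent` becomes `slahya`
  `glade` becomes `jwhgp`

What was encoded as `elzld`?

Shifts by position in honey: pos 0: h→k (+3), pos 1: o→z (+11), pos 2: n→u (+7), pos 3: e→h (+3), pos 4: y→j (+11) — repeating every 3. The shifts repeat in a cycle of length 3: positions 0,1,… shift by +3, +11, +7, then the pattern repeats.
Reversing it on elzld: e−3=b, l−11=a, z−7=s, l−3=i, d−11=s.

basis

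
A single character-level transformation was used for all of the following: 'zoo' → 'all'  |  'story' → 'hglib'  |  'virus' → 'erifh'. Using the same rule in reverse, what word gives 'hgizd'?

straw

Each pair mirrors across the alphabet (z↔a, o↔l, o↔l): positions sum to 25. Letters are reflected about the middle of the alphabet (position → 25−position): Atbash.
Undoing it on hgizd: h↔s, g↔t, i↔r, z↔a, d↔w.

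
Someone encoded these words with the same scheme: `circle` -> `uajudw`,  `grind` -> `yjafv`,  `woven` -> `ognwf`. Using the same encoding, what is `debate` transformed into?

vwtslw

Compare letters: c→u is +18, i→a is +18, r→j is +18 — a constant shift. This is a Caesar cipher with shift 18.
Applying it to debate: d+18=v, e+18=w, b+18=t, a+18=s, t+18=l, e+18=w.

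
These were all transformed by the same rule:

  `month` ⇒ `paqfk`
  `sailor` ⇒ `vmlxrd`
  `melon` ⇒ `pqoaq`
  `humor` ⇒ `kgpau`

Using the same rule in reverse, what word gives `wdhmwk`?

treaty

Shifts by position in month: pos 0: m→p (+3), pos 1: o→a (+12), pos 2: n→q (+3), pos 3: t→f (+12) — repeating every 2. The shifts repeat in a cycle of length 2: positions 0,1,… shift by +3, +12, then the pattern repeats.
Reversing it on wdhmwk: w−3=t, d−12=r, h−3=e, m−12=a, w−3=t, k−12=y.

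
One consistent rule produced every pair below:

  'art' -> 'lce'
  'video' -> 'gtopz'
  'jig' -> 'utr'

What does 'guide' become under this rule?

rftop

Compare letters: a→l is +11, r→c is +11, t→e is +11 — a constant shift. This is a Caesar cipher with shift 11.
On guide: g+11=r, u+11=f, i+11=t, d+11=o, e+11=p.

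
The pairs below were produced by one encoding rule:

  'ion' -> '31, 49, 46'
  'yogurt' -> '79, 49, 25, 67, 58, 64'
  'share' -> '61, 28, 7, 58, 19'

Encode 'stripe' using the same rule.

61, 64, 58, 31, 52, 19

Each letter becomes 3×(its alphabet position, a=1..z=26) + 4.
On stripe: s=19→61, t=20→64, r=18→58, i=9→31, p=16→52, e=5→19.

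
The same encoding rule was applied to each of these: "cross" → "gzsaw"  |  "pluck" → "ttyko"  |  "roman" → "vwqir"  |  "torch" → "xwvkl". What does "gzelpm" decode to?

Shifts by position in cross: pos 0: c→g (+4), pos 1: r→z (+8), pos 2: o→s (+4), pos 3: s→a (+8) — repeating every 2. It's a Vigenère-style cipher with numeric key [4,8]: position i shifts by key[i mod 2].
Reversing it on gzelpm: g−4=c, z−8=r, e−4=a, l−8=d, p−4=l, m−8=e.

cradle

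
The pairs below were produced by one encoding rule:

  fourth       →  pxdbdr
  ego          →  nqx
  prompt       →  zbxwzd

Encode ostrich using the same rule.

Vowels shift forward by 9 and consonants shift forward by 10.
For ostrich: o(vowel)+9=x, s(cons)+10=c, t(cons)+10=d, r(cons)+10=b, i(vowel)+9=r, c(cons)+10=m, h(cons)+10=r.

xcdbrmr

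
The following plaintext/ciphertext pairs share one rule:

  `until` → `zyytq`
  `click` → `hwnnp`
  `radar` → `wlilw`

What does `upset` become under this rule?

zaxpy

Shifts by position in until: pos 0: u→z (+5), pos 1: n→y (+11), pos 2: t→y (+5), pos 3: i→t (+11) — repeating every 2. The shifts repeat in a cycle of length 2: positions 0,1,… shift by +5, +11, then the pattern repeats.
On upset: u+5=z, p+11=a, s+5=x, e+11=p, t+5=y.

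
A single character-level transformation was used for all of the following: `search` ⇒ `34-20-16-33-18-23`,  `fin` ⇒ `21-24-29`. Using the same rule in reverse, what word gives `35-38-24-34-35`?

twist

Letters become their 1-based position plus 15 (so a→16, b→17, …).
Decoding 35-38-24-34-35: 35→(35−15)÷1=20=t, 38→(38−15)÷1=23=w, 24→(24−15)÷1=9=i, 34→(34−15)÷1=19=s, 35→(35−15)÷1=20=t.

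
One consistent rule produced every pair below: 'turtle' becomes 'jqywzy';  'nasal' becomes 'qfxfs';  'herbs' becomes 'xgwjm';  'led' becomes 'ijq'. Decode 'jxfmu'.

Two steps: reverse the string, then apply a Caesar shift of +5.
Decoding jxfmu: shift back: j−5=e, x−5=s, f−5=a, m−5=h, u−5=p → esahp; then reverse → phase.

phase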